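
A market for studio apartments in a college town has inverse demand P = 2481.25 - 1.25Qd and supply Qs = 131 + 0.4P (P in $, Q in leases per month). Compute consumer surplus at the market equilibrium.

Inverting to quantity form: Qd = 1985 - 0.8P.
At equilibrium Qd = Qs, so 1985 - 0.8P = 131 + 0.4P; collecting terms, 1854 = 1.2P and P* = 1545.
Then Q* = 1985 - 0.8(1545) = 749.
Demand choke price (Qd = 0): P = 1985/0.8 = 2481.25. Consumer surplus = ½ × (2481.25 - 1545) × 749 = 350625.625.

Consumer surplus = 350625.625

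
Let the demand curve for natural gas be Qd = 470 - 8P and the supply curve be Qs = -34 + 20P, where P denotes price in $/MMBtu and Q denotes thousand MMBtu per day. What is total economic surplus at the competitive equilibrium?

Set Qd = Qs: 470 - 8P = -34 + 20P, so 504 = 28P and P* = 18.
From the demand curve, Q* = 470 - 8(18) = 326.
Demand choke price = 58.75; supply choke price = 1.7. CS = ½(58.75 - 18)(326) = 6642.25; PS = ½(18 - 1.7)(326) = 2656.9. Total surplus = 9299.15.

Total surplus = 9299.15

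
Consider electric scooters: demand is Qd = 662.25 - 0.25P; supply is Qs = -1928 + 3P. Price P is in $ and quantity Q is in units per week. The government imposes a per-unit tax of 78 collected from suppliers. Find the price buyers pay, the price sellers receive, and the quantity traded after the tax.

P_b = 869, P_s = 791, Q = 445

The tax drives a wedge P_b - P_s = 78. Substituting P_s = P_b - 78 into supply: Qs = -2162 + 3P_b.
Set Qd = Qs: 662.25 - 0.25P_b = -2162 + 3P_b, so 2824.25 = 3.25P_b and P_b = 869.
Then P_s = 869 - 78 = 791 and Q = 662.25 - 0.25(869) = 445.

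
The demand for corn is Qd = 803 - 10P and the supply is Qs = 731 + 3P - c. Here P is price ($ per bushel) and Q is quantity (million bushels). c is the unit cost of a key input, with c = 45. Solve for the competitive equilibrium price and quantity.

P* = 9, Q* = 713

With c = 45, supply is Qs = 686 + 3P.
At equilibrium Qd = Qs, so 803 - 10P = 686 + 3P; collecting terms, 117 = 13P and P* = 9.
Then Q* = 803 - 10(9) = 713.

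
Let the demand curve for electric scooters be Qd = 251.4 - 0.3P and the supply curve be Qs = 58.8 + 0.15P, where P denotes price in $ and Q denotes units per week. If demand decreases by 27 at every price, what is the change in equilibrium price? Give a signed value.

ΔP = -60

Set Qd = Qs: 251.4 - 0.3P = 58.8 + 0.15P, so 192.6 = 0.45P and P* = 428.
Substitute back: Q* = 251.4 - 0.3(428) = 123.
After the shift, demand is Qd = 224.4 - 0.3P.
Re-solving, 0.45P = 165.6 gives P = 368 and Q = 114.
ΔP = 368 - 428 = -60.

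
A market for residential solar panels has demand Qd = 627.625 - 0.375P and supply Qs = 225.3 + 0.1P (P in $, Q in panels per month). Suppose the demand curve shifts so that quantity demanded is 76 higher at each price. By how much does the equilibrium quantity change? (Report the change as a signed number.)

At equilibrium Qd = Qs, so 627.625 - 0.375P = 225.3 + 0.1P; collecting terms, 402.325 = 0.475P and P* = 847.
Plugging P* into demand: Q* = 627.625 - 0.375(847) = 310.
After the shift, demand is Qd = 703.625 - 0.375P.
The new intersection has 478.325 = 0.475P, i.e. P = 1007, Q = 326.
ΔQ = 326 - 310 = 16.

ΔQ = 16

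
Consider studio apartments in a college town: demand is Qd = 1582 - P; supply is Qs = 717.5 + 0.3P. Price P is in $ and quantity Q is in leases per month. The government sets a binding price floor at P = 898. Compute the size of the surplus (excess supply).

Surplus = 302.9

With P fixed at 898, quantity demanded is 684 and quantity supplied is 986.9.
Surplus = Qs - Qd = 986.9 - 684 = 302.9.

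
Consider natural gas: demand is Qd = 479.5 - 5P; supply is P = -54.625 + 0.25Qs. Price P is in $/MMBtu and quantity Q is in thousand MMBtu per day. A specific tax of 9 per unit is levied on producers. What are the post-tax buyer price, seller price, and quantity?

P_b = 33, P_s = 24, Q = 314.5

In direct form, Qs = 218.5 + 4P.
The tax drives a wedge P_b - P_s = 9. Substituting P_s = P_b - 9 into supply: Qs = 182.5 + 4P_b.
Market clearing requires 479.5 - 5P_b = 182.5 + 4P_b; hence 297 = 9P_b and P_b = 33.
So P_s = 24 and the quantity traded is Q = 479.5 - 5(33) = 314.5.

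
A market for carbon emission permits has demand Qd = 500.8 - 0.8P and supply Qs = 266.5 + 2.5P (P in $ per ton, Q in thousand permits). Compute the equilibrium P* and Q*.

At equilibrium Qd = Qs, so 500.8 - 0.8P = 266.5 + 2.5P; collecting terms, 234.3 = 3.3P and P* = 71.
Substitute back: Q* = 500.8 - 0.8(71) = 444.

P* = 71, Q* = 444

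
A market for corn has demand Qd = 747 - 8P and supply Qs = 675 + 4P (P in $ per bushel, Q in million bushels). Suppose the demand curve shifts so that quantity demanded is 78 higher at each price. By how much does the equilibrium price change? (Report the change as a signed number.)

ΔP = 6.5

The market clears where 747 - 8P = 675 + 4P. Rearranging, 12P = 72, hence P* = 6.
Then Q* = 747 - 8(6) = 699.
After the shift, demand is Qd = 825 - 8P.
New equilibrium: 150 = 12P, so P = 12.5 and Q = 725.
ΔP = 12.5 - 6 = 6.5.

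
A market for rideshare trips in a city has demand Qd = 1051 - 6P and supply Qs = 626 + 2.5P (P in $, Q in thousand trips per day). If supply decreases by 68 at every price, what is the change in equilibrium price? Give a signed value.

ΔP = 8

The market clears where 1051 - 6P = 626 + 2.5P. Rearranging, 8.5P = 425, hence P* = 50.
Substitute back: Q* = 1051 - 6(50) = 751.
After the shift, supply is Qs = 558 + 2.5P.
New equilibrium: 493 = 8.5P, so P = 58 and Q = 703.
ΔP = 58 - 50 = 8.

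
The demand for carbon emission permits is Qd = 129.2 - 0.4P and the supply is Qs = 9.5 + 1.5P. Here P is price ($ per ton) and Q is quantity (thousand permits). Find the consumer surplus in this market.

Consumer surplus = 13520

Equating demand and supply, 129.2 - 0.4P = 9.5 + 1.5P gives 1.9P = 119.7, so P* = 63.
From the demand curve, Q* = 129.2 - 0.4(63) = 104.
Demand choke price (Qd = 0): P = 129.2/0.4 = 323. Consumer surplus = ½ × (323 - 63) × 104 = 13520.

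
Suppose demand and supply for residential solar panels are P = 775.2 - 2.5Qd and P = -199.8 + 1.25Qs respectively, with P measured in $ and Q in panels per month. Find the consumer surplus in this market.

Consumer surplus = 84500

Solving each curve for Q: Qd = 310.08 - 0.4P and Qs = 159.84 + 0.8P.
Set Qd = Qs: 310.08 - 0.4P = 159.84 + 0.8P, so 150.24 = 1.2P and P* = 125.2.
Then Q* = 310.08 - 0.4(125.2) = 260.
Demand choke price (Qd = 0): P = 310.08/0.4 = 775.2. Consumer surplus = ½ × (775.2 - 125.2) × 260 = 84500.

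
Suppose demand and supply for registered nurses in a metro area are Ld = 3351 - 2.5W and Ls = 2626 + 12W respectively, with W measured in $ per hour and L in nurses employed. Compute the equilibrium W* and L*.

W* = 50, L* = 3226

Equating demand and supply, 3351 - 2.5W = 2626 + 12W gives 14.5W = 725, so W* = 50.
Plugging W* into demand: L* = 3351 - 2.5(50) = 3226.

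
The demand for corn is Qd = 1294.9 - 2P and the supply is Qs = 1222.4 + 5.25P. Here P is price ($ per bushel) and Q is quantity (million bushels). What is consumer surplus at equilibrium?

At equilibrium Qd = Qs, so 1294.9 - 2P = 1222.4 + 5.25P; collecting terms, 72.5 = 7.25P and P* = 10.
Substitute back: Q* = 1294.9 - 2(10) = 1274.9.
Demand choke price (Qd = 0): P = 1294.9/2 = 647.45. Consumer surplus = ½ × (647.45 - 10) × 1274.9 = 406342.5025.

Consumer surplus = 406342.5025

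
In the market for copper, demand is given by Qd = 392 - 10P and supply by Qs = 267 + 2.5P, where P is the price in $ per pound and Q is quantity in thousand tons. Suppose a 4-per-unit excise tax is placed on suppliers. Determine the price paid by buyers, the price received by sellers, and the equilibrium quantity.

P_b = 10.8, P_s = 6.8, Q = 284

The tax drives a wedge P_b - P_s = 4. Substituting P_s = P_b - 4 into supply: Qs = 257 + 2.5P_b.
Set Qd = Qs: 392 - 10P_b = 257 + 2.5P_b, so 135 = 12.5P_b and P_b = 10.8.
Then P_s = 10.8 - 4 = 6.8 and Q = 392 - 10(10.8) = 284.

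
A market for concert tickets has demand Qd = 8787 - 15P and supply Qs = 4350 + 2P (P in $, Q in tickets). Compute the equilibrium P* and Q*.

The market clears where 8787 - 15P = 4350 + 2P. Rearranging, 17P = 4437, hence P* = 261.
Then Q* = 8787 - 15(261) = 4872.

P* = 261, Q* = 4872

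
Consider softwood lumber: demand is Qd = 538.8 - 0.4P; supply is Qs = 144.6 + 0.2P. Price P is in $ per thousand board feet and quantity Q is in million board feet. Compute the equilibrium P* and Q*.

P* = 657, Q* = 276

Set Qd = Qs: 538.8 - 0.4P = 144.6 + 0.2P, so 394.2 = 0.6P and P* = 657.
From the demand curve, Q* = 538.8 - 0.4(657) = 276.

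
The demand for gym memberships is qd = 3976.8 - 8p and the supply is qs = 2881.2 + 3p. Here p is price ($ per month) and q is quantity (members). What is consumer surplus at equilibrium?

The market clears where 3976.8 - 8p = 2881.2 + 3p. Rearranging, 11p = 1095.6, hence p* = 99.6.
Plugging p* into demand: q* = 3976.8 - 8(99.6) = 3180.
Demand choke price (qd = 0): p = 3976.8/8 = 497.1. Consumer surplus = ½ × (497.1 - 99.6) × 3180 = 632025.

Consumer surplus = 632025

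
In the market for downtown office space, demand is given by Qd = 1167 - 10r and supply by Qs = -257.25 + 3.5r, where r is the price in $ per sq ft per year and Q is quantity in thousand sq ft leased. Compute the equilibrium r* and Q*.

At equilibrium Qd = Qs, so 1167 - 10r = -257.25 + 3.5r; collecting terms, 1424.25 = 13.5r and r* = 105.5.
From the demand curve, Q* = 1167 - 10(105.5) = 112.

r* = 105.5, Q* = 112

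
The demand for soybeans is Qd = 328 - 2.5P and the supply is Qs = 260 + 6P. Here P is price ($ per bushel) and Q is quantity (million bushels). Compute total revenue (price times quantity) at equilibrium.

Set Qd = Qs: 328 - 2.5P = 260 + 6P, so 68 = 8.5P and P* = 8.
Plugging P* into demand: Q* = 328 - 2.5(8) = 308.
Total revenue = P* × Q* = 8 × 308 = 2464.

Total revenue = 2464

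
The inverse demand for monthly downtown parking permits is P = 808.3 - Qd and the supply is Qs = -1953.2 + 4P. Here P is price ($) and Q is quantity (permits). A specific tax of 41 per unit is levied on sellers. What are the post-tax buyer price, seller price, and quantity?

Rewriting in direct form: Qd = 808.3 - P.
Sellers keep P_s = P_b - 41 per unit, so supply in terms of the buyer price is Qs = -2117.2 + 4P_b.
Market clearing requires 808.3 - P_b = -2117.2 + 4P_b; hence 2925.5 = 5P_b and P_b = 585.1.
Then P_s = 585.1 - 41 = 544.1 and Q = 808.3 - 585.1 = 223.2.

P_b = 585.1, P_s = 544.1, Q = 223.2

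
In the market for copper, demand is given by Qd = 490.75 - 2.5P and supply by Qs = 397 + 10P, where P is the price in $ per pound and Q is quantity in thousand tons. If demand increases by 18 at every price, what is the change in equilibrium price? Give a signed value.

ΔP = 1.44

The market clears where 490.75 - 2.5P = 397 + 10P. Rearranging, 12.5P = 93.75, hence P* = 7.5.
Then Q* = 490.75 - 2.5(7.5) = 472.
After the shift, demand is Qd = 508.75 - 2.5P.
Re-solving, 12.5P = 111.75 gives P = 8.94 and Q = 486.4.
ΔP = 8.94 - 7.5 = 1.44.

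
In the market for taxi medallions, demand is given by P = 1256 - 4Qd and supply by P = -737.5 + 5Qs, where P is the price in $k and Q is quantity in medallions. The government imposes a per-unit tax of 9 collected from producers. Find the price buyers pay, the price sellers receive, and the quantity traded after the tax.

P_b = 374, P_s = 365, Q = 220.5

Rewriting in direct form: Qd = 314 - 0.25P and Qs = 147.5 + 0.2P.
With a tax of 9 on producers, they supply based on the net price P_s = P_b - 9, so Qs = 145.7 + 0.2P_b.
Market clearing requires 314 - 0.25P_b = 145.7 + 0.2P_b; hence 168.3 = 0.45P_b and P_b = 374.
So P_s = 365 and the quantity traded is Q = 314 - 0.25(374) = 220.5.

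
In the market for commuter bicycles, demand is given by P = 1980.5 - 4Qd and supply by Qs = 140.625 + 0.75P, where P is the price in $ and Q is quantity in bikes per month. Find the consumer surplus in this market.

Consumer surplus = 330484.5

Rewriting in direct form: Qd = 495.125 - 0.25P.
At equilibrium Qd = Qs, so 495.125 - 0.25P = 140.625 + 0.75P; collecting terms, 354.5 = P and P* = 354.5.
Substitute back: Q* = 495.125 - 0.25(354.5) = 406.5.
Demand choke price (Qd = 0): P = 495.125/0.25 = 1980.5. Consumer surplus = ½ × (1980.5 - 354.5) × 406.5 = 330484.5.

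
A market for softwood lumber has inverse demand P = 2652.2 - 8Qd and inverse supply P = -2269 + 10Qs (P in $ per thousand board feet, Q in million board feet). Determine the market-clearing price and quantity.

Inverting to quantity form: Qd = 331.525 - 0.125P and Qs = 226.9 + 0.1P.
The market clears where 331.525 - 0.125P = 226.9 + 0.1P. Rearranging, 0.225P = 104.625, hence P* = 465.
Substitute back: Q* = 331.525 - 0.125(465) = 273.4.

P* = 465, Q* = 273.4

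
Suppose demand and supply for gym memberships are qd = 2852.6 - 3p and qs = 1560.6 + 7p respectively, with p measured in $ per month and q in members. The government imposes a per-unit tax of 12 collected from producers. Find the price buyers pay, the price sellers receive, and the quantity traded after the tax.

p_b = 137.6, p_s = 125.6, q = 2439.8

The tax drives a wedge p_b - p_s = 12. Substituting p_s = p_b - 12 into supply: qs = 1476.6 + 7p_b.
Equate demand and the shifted supply: 2852.6 - 3p_b = 1476.6 + 7p_b, giving 10p_b = 1376, so p_b = 137.6.
Then p_s = 137.6 - 12 = 125.6 and q = 2852.6 - 3(137.6) = 2439.8.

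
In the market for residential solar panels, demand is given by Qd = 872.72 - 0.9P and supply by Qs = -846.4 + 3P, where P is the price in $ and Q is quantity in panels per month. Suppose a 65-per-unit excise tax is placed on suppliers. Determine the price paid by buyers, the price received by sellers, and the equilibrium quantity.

P_b = 490.8, P_s = 425.8, Q = 431

With a tax of 65 on suppliers, they supply based on the net price P_s = P_b - 65, so Qs = -1041.4 + 3P_b.
Market clearing requires 872.72 - 0.9P_b = -1041.4 + 3P_b; hence 1914.12 = 3.9P_b and P_b = 490.8.
Then P_s = 490.8 - 65 = 425.8 and Q = 872.72 - 0.9(490.8) = 431.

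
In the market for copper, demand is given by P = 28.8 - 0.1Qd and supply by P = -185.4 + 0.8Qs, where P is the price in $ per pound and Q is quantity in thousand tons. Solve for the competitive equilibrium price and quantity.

Inverting to quantity form: Qd = 288 - 10P and Qs = 231.75 + 1.25P.
The market clears where 288 - 10P = 231.75 + 1.25P. Rearranging, 11.25P = 56.25, hence P* = 5.
From the demand curve, Q* = 288 - 10(5) = 238.

P* = 5, Q* = 238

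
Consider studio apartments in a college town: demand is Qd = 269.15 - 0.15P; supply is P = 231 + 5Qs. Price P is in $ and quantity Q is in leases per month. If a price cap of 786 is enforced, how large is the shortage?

Rewriting in direct form: Qs = -46.2 + 0.2P.
At P = 786: Qd = 151.25 and Qs = 111.
Shortage = Qd - Qs = 151.25 - 111 = 40.25.

Shortage = 40.25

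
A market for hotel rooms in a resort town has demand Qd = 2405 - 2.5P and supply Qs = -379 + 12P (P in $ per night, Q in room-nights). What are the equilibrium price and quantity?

P* = 192, Q* = 1925

Set Qd = Qs: 2405 - 2.5P = -379 + 12P, so 2784 = 14.5P and P* = 192.
Then Q* = 2405 - 2.5(192) = 1925.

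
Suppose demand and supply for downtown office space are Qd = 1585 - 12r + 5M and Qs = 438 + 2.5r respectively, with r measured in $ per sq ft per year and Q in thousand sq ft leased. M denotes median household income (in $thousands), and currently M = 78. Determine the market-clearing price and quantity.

r* = 106, Q* = 703

With M = 78, demand is Qd = 1975 - 12r.
Set Qd = Qs: 1975 - 12r = 438 + 2.5r, so 1537 = 14.5r and r* = 106.
From the demand curve, Q* = 1975 - 12(106) = 703.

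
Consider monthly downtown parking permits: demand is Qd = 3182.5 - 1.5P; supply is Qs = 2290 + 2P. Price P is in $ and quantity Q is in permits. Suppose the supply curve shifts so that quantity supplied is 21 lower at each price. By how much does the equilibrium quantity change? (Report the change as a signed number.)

The market clears where 3182.5 - 1.5P = 2290 + 2P. Rearranging, 3.5P = 892.5, hence P* = 255.
Plugging P* into demand: Q* = 3182.5 - 1.5(255) = 2800.
After the shift, supply is Qs = 2269 + 2P.
Re-solving, 3.5P = 913.5 gives P = 261 and Q = 2791.
ΔQ = 2791 - 2800 = -9.

ΔQ = -9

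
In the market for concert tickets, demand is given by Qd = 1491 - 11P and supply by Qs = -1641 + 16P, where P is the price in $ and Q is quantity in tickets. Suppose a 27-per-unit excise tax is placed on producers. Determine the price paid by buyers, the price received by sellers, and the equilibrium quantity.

Producers keep P_s = P_b - 27 per unit, so supply in terms of the buyer price is Qs = -2073 + 16P_b.
Market clearing requires 1491 - 11P_b = -2073 + 16P_b; hence 3564 = 27P_b and P_b = 132.
Then P_s = 132 - 27 = 105 and Q = 1491 - 11(132) = 39.

P_b = 132, P_s = 105, Q = 39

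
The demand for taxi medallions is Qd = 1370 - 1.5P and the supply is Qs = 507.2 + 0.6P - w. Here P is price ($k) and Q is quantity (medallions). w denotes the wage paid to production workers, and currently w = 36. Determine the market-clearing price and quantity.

With w = 36, supply is Qs = 471.2 + 0.6P.
The market clears where 1370 - 1.5P = 471.2 + 0.6P. Rearranging, 2.1P = 898.8, hence P* = 428.
Substitute back: Q* = 1370 - 1.5(428) = 728.

P* = 428, Q* = 728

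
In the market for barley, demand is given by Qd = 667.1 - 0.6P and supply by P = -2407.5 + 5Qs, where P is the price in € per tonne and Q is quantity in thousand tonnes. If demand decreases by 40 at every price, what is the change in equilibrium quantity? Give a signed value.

Rewriting in direct form: Qs = 481.5 + 0.2P.
Set Qd = Qs: 667.1 - 0.6P = 481.5 + 0.2P, so 185.6 = 0.8P and P* = 232.
Substitute back: Q* = 667.1 - 0.6(232) = 527.9.
After the shift, demand is Qd = 627.1 - 0.6P.
New equilibrium: 145.6 = 0.8P, so P = 182 and Q = 517.9.
ΔQ = 517.9 - 527.9 = -10.

ΔQ = -10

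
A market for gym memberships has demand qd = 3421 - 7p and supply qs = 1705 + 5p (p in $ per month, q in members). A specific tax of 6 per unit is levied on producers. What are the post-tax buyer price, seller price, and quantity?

p_b = 145.5, p_s = 139.5, q = 2402.5

Producers keep p_s = p_b - 6 per unit, so supply in terms of the buyer price is qs = 1675 + 5p_b.
Equate demand and the shifted supply: 3421 - 7p_b = 1675 + 5p_b, giving 12p_b = 1746, so p_b = 145.5.
Then p_s = 145.5 - 6 = 139.5 and q = 3421 - 7(145.5) = 2402.5.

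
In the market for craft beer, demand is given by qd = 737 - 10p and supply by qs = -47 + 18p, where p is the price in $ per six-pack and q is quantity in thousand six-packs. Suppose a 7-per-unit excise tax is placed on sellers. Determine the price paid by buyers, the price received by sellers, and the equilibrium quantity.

p_b = 32.5, p_s = 25.5, q = 412

The tax drives a wedge p_b - p_s = 7. Substituting p_s = p_b - 7 into supply: qs = -173 + 18p_b.
Set qd = qs: 737 - 10p_b = -173 + 18p_b, so 910 = 28p_b and p_b = 32.5.
Then p_s = 32.5 - 7 = 25.5 and q = 737 - 10(32.5) = 412.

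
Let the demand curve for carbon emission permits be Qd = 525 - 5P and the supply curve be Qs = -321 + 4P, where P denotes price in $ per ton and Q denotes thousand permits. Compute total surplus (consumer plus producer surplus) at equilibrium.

Total surplus = 680.625

At equilibrium Qd = Qs, so 525 - 5P = -321 + 4P; collecting terms, 846 = 9P and P* = 94.
Substitute back: Q* = 525 - 5(94) = 55.
Demand choke price = 105; supply choke price = 80.25. CS = ½(105 - 94)(55) = 302.5; PS = ½(94 - 80.25)(55) = 378.125. Total surplus = 680.625.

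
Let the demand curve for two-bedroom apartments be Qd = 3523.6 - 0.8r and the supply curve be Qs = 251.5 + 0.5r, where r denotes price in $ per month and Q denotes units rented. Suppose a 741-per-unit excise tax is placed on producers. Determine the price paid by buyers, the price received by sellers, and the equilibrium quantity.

The tax drives a wedge r_b - r_s = 741. Substituting r_s = r_b - 741 into supply: Qs = -119 + 0.5r_b.
Set Qd = Qs: 3523.6 - 0.8r_b = -119 + 0.5r_b, so 3642.6 = 1.3r_b and r_b = 2802.
Then r_s = 2802 - 741 = 2061 and Q = 3523.6 - 0.8(2802) = 1282.

r_b = 2802, r_s = 2061, Q = 1282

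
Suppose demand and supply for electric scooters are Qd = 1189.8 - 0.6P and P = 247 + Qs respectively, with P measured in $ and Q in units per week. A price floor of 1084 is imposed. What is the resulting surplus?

Surplus = 297.6

Inverting to quantity form: Qs = -247 + P.
Evaluating both curves at the floor price 1084 gives Qd = 539.4, Qs = 837.
Surplus = Qs - Qd = 837 - 539.4 = 297.6.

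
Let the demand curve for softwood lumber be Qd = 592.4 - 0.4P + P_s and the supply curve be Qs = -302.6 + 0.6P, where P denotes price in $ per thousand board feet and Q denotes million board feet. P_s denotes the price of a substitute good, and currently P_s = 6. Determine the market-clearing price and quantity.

With P_s = 6, demand is Qd = 598.4 - 0.4P.
At equilibrium Qd = Qs, so 598.4 - 0.4P = -302.6 + 0.6P; collecting terms, 901 = P and P* = 901.
Substitute back: Q* = 598.4 - 0.4(901) = 238.

P* = 901, Q* = 238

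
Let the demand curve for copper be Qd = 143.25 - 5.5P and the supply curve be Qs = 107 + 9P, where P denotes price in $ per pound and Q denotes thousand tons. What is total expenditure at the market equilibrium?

Total expenditure = 323.75

Equating demand and supply, 143.25 - 5.5P = 107 + 9P gives 14.5P = 36.25, so P* = 2.5.
Substitute back: Q* = 143.25 - 5.5(2.5) = 129.5.
Total expenditure = P* × Q* = 2.5 × 129.5 = 323.75.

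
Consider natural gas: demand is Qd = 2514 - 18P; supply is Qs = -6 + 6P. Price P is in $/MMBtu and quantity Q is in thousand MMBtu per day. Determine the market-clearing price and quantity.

The market clears where 2514 - 18P = -6 + 6P. Rearranging, 24P = 2520, hence P* = 105.
Then Q* = 2514 - 18(105) = 624.

P* = 105, Q* = 624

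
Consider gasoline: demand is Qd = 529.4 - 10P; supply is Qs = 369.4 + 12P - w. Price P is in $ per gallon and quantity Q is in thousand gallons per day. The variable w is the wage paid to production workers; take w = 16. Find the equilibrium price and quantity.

With w = 16, supply is Qs = 353.4 + 12P.
The market clears where 529.4 - 10P = 353.4 + 12P. Rearranging, 22P = 176, hence P* = 8.
Then Q* = 529.4 - 10(8) = 449.4.

P* = 8, Q* = 449.4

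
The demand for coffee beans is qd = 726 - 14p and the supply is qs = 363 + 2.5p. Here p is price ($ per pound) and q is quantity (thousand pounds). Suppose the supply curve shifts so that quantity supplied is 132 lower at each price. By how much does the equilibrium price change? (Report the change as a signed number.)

Δp = 8

At equilibrium qd = qs, so 726 - 14p = 363 + 2.5p; collecting terms, 363 = 16.5p and p* = 22.
Then q* = 726 - 14(22) = 418.
After the shift, supply is qs = 231 + 2.5p.
Re-solving, 16.5p = 495 gives p = 30 and q = 306.
Δp = 30 - 22 = 8.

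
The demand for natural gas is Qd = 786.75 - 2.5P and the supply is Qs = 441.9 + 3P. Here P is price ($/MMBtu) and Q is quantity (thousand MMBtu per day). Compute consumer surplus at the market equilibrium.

Consumer surplus = 79380

Set Qd = Qs: 786.75 - 2.5P = 441.9 + 3P, so 344.85 = 5.5P and P* = 62.7.
Then Q* = 786.75 - 2.5(62.7) = 630.
Demand choke price (Qd = 0): P = 786.75/2.5 = 314.7. Consumer surplus = ½ × (314.7 - 62.7) × 630 = 79380.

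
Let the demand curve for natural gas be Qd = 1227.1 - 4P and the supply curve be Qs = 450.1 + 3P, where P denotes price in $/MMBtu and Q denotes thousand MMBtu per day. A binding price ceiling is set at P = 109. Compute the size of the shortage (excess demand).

Evaluating both curves at the ceiling price 109 gives Qd = 791.1, Qs = 777.1.
Shortage = Qd - Qs = 791.1 - 777.1 = 14.

Shortage = 14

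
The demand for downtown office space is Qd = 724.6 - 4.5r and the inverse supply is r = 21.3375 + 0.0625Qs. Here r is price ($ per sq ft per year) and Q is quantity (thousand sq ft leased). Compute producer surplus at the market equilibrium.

Producer surplus = 7521.51125

Inverting to quantity form: Qs = -341.4 + 16r.
The market clears where 724.6 - 4.5r = -341.4 + 16r. Rearranging, 20.5r = 1066, hence r* = 52.
From the demand curve, Q* = 724.6 - 4.5(52) = 490.6.
Supply choke price (Qs = 0): r = 21.3375. Producer surplus = ½ × (52 - 21.3375) × 490.6 = 7521.51125.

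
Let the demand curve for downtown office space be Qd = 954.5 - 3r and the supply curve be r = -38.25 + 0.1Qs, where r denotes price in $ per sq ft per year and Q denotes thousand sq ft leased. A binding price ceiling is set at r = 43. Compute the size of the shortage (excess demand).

Inverting to quantity form: Qs = 382.5 + 10r.
Evaluating both curves at the ceiling price 43 gives Qd = 825.5, Qs = 812.5.
Shortage = Qd - Qs = 825.5 - 812.5 = 13.

Shortage = 13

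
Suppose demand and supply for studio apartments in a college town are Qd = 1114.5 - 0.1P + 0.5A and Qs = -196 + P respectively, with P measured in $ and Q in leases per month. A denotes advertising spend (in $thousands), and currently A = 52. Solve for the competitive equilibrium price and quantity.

P* = 1215, Q* = 1019

With A = 52, demand is Qd = 1140.5 - 0.1P.
The market clears where 1140.5 - 0.1P = -196 + P. Rearranging, 1.1P = 1336.5, hence P* = 1215.
Plugging P* into demand: Q* = 1140.5 - 0.1(1215) = 1019.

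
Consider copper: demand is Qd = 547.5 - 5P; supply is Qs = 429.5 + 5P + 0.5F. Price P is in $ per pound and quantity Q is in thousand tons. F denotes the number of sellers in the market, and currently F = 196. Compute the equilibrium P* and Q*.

P* = 2, Q* = 537.5

With F = 196, supply is Qs = 527.5 + 5P.
Equating demand and supply, 547.5 - 5P = 527.5 + 5P gives 10P = 20, so P* = 2.
From the demand curve, Q* = 547.5 - 5(2) = 537.5.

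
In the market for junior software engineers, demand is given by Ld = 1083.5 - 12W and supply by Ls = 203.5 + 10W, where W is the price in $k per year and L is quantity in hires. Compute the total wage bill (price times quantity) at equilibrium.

The total wage bill = 24140

Set Ld = Ls: 1083.5 - 12W = 203.5 + 10W, so 880 = 22W and W* = 40.
Substitute back: L* = 1083.5 - 12(40) = 603.5.
The total wage bill = W* × L* = 40 × 603.5 = 24140.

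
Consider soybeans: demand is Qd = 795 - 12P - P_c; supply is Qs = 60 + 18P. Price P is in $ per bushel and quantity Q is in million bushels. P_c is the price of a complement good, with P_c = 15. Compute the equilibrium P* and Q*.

With P_c = 15, demand is Qd = 780 - 12P.
Equating demand and supply, 780 - 12P = 60 + 18P gives 30P = 720, so P* = 24.
Substitute back: Q* = 780 - 12(24) = 492.

P* = 24, Q* = 492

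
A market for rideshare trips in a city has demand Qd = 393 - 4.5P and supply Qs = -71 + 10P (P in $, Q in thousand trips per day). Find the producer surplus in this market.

Producer surplus = 3100.05

Equating demand and supply, 393 - 4.5P = -71 + 10P gives 14.5P = 464, so P* = 32.
From the demand curve, Q* = 393 - 4.5(32) = 249.
Supply choke price (Qs = 0): P = 7.1. Producer surplus = ½ × (32 - 7.1) × 249 = 3100.05.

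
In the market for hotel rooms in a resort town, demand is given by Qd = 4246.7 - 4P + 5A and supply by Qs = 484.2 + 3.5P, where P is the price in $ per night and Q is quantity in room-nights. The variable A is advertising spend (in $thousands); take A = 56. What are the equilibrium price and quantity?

P* = 539, Q* = 2370.7

With A = 56, demand is Qd = 4526.7 - 4P.
Set Qd = Qs: 4526.7 - 4P = 484.2 + 3.5P, so 4042.5 = 7.5P and P* = 539.
Substitute back: Q* = 4526.7 - 4(539) = 2370.7.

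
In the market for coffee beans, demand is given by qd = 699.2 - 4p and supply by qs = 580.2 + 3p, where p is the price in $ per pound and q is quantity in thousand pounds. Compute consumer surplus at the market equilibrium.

Consumer surplus = 49801.68

The market clears where 699.2 - 4p = 580.2 + 3p. Rearranging, 7p = 119, hence p* = 17.
From the demand curve, q* = 699.2 - 4(17) = 631.2.
Demand choke price (qd = 0): p = 699.2/4 = 174.8. Consumer surplus = ½ × (174.8 - 17) × 631.2 = 49801.68.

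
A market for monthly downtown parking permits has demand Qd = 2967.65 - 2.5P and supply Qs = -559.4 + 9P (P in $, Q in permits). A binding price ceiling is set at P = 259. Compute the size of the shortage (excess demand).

Shortage = 548.55

Evaluating both curves at the ceiling price 259 gives Qd = 2320.15, Qs = 1771.6.
Shortage = Qd - Qs = 2320.15 - 1771.6 = 548.55.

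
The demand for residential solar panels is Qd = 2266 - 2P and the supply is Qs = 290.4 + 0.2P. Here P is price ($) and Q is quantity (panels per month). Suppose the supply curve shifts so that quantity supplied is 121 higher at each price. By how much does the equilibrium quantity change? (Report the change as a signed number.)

Set Qd = Qs: 2266 - 2P = 290.4 + 0.2P, so 1975.6 = 2.2P and P* = 898.
Plugging P* into demand: Q* = 2266 - 2(898) = 470.
After the shift, supply is Qs = 411.4 + 0.2P.
The new intersection has 1854.6 = 2.2P, i.e. P = 843, Q = 580.
ΔQ = 580 - 470 = 110.

ΔQ = 110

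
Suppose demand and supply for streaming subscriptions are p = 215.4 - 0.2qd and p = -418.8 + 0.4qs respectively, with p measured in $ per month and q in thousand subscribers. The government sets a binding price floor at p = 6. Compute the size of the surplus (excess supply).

Solving each curve for q: qd = 1077 - 5p and qs = 1047 + 2.5p.
At p = 6: qd = 1047 and qs = 1062.
Surplus = qs - qd = 1062 - 1047 = 15.

Surplus = 15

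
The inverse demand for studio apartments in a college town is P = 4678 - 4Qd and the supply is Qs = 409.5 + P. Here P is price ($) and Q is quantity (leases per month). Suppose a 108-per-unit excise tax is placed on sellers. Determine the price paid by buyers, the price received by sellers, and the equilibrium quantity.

P_b = 694.4, P_s = 586.4, Q = 995.9

Inverting to quantity form: Qd = 1169.5 - 0.25P.
The tax drives a wedge P_b - P_s = 108. Substituting P_s = P_b - 108 into supply: Qs = 301.5 + P_b.
Market clearing requires 1169.5 - 0.25P_b = 301.5 + P_b; hence 868 = 1.25P_b and P_b = 694.4.
Then P_s = 694.4 - 108 = 586.4 and Q = 1169.5 - 0.25(694.4) = 995.9.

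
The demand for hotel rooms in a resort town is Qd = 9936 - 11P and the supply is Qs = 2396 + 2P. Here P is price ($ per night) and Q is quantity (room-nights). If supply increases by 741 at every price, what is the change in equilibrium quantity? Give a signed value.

Set Qd = Qs: 9936 - 11P = 2396 + 2P, so 7540 = 13P and P* = 580.
From the demand curve, Q* = 9936 - 11(580) = 3556.
After the shift, supply is Qs = 3137 + 2P.
The new intersection has 6799 = 13P, i.e. P = 523, Q = 4183.
ΔQ = 4183 - 3556 = 627.

ΔQ = 627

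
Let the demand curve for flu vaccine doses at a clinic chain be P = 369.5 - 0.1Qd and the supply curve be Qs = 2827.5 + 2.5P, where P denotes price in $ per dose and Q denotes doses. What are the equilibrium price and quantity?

P* = 69.4, Q* = 3001

Solving each curve for Q: Qd = 3695 - 10P.
At equilibrium Qd = Qs, so 3695 - 10P = 2827.5 + 2.5P; collecting terms, 867.5 = 12.5P and P* = 69.4.
Then Q* = 3695 - 10(69.4) = 3001.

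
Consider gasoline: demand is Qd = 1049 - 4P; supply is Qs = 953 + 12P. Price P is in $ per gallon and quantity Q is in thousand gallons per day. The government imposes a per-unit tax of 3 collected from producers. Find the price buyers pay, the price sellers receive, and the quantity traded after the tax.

P_b = 8.25, P_s = 5.25, Q = 1016

With a tax of 3 on producers, they supply based on the net price P_s = P_b - 3, so Qs = 917 + 12P_b.
Equate demand and the shifted supply: 1049 - 4P_b = 917 + 12P_b, giving 16P_b = 132, so P_b = 8.25.
Then P_s = 8.25 - 3 = 5.25 and Q = 1049 - 4(8.25) = 1016.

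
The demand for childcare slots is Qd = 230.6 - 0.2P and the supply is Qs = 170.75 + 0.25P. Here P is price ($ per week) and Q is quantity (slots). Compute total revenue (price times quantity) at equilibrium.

Total revenue = 27132

Set Qd = Qs: 230.6 - 0.2P = 170.75 + 0.25P, so 59.85 = 0.45P and P* = 133.
Then Q* = 230.6 - 0.2(133) = 204.
Total revenue = P* × Q* = 133 × 204 = 27132.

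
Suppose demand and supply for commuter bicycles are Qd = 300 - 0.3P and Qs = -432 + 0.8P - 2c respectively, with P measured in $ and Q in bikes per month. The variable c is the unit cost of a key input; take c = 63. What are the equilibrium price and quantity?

P* = 780, Q* = 66

With c = 63, supply is Qs = -558 + 0.8P.
The market clears where 300 - 0.3P = -558 + 0.8P. Rearranging, 1.1P = 858, hence P* = 780.
Then Q* = 300 - 0.3(780) = 66.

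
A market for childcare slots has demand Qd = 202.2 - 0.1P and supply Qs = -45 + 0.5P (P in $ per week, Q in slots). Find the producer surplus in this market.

Producer surplus = 25921

At equilibrium Qd = Qs, so 202.2 - 0.1P = -45 + 0.5P; collecting terms, 247.2 = 0.6P and P* = 412.
Plugging P* into demand: Q* = 202.2 - 0.1(412) = 161.
Supply choke price (Qs = 0): P = 90. Producer surplus = ½ × (412 - 90) × 161 = 25921.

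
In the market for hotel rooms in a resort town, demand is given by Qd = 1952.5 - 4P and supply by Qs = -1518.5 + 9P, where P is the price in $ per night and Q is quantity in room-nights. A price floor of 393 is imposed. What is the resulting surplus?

Evaluating both curves at the floor price 393 gives Qd = 380.5, Qs = 2018.5.
Surplus = Qs - Qd = 2018.5 - 380.5 = 1638.

Surplus = 1638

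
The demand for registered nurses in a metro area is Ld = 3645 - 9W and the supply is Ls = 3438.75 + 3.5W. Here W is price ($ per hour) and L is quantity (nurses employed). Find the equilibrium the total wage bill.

Set Ld = Ls: 3645 - 9W = 3438.75 + 3.5W, so 206.25 = 12.5W and W* = 16.5.
From the demand curve, L* = 3645 - 9(16.5) = 3496.5.
The total wage bill = W* × L* = 16.5 × 3496.5 = 57692.25.

The total wage bill = 57692.25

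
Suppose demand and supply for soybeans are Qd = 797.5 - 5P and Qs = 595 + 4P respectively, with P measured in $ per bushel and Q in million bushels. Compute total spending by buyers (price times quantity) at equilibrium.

The market clears where 797.5 - 5P = 595 + 4P. Rearranging, 9P = 202.5, hence P* = 22.5.
Then Q* = 797.5 - 5(22.5) = 685.
Total spending by buyers = P* × Q* = 22.5 × 685 = 15412.5.

Total spending by buyers = 15412.5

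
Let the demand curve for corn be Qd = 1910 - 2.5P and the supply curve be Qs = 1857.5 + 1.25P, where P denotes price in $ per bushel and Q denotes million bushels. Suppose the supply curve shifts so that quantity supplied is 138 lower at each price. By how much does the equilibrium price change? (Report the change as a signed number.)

ΔP = 36.8

The market clears where 1910 - 2.5P = 1857.5 + 1.25P. Rearranging, 3.75P = 52.5, hence P* = 14.
Substitute back: Q* = 1910 - 2.5(14) = 1875.
After the shift, supply is Qs = 1719.5 + 1.25P.
New equilibrium: 190.5 = 3.75P, so P = 50.8 and Q = 1783.
ΔP = 50.8 - 14 = 36.8.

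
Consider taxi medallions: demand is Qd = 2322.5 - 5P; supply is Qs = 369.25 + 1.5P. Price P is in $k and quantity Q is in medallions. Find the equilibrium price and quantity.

P* = 300.5, Q* = 820

The market clears where 2322.5 - 5P = 369.25 + 1.5P. Rearranging, 6.5P = 1953.25, hence P* = 300.5.
Then Q* = 2322.5 - 5(300.5) = 820.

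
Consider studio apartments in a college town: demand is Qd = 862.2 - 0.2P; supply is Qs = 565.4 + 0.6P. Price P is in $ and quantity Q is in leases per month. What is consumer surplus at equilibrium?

At equilibrium Qd = Qs, so 862.2 - 0.2P = 565.4 + 0.6P; collecting terms, 296.8 = 0.8P and P* = 371.
From the demand curve, Q* = 862.2 - 0.2(371) = 788.
Demand choke price (Qd = 0): P = 862.2/0.2 = 4311. Consumer surplus = ½ × (4311 - 371) × 788 = 1552360.

Consumer surplus = 1552360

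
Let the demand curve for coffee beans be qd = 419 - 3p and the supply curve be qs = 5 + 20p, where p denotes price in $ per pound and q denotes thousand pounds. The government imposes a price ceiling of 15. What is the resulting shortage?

Shortage = 69

At p = 15: qd = 374 and qs = 305.
Shortage = qd - qs = 374 - 305 = 69.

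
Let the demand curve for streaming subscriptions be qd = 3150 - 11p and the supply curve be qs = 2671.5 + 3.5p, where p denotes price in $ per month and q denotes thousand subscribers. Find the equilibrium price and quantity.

At equilibrium qd = qs, so 3150 - 11p = 2671.5 + 3.5p; collecting terms, 478.5 = 14.5p and p* = 33.
Then q* = 3150 - 11(33) = 2787.

p* = 33, q* = 2787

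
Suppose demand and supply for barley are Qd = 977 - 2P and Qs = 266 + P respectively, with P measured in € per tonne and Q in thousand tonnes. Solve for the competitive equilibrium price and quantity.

At equilibrium Qd = Qs, so 977 - 2P = 266 + P; collecting terms, 711 = 3P and P* = 237.
Plugging P* into demand: Q* = 977 - 2(237) = 503.

P* = 237, Q* = 503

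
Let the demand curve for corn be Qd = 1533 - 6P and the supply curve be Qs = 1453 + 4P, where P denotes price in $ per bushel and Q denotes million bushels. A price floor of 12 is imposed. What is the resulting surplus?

Surplus = 40

Evaluating both curves at the floor price 12 gives Qd = 1461, Qs = 1501.
Surplus = Qs - Qd = 1501 - 1461 = 40.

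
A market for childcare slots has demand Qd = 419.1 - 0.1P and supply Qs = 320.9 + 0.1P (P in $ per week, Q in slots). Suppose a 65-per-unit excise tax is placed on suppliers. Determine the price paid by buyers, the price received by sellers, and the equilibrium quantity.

Suppliers keep P_s = P_b - 65 per unit, so supply in terms of the buyer price is Qs = 314.4 + 0.1P_b.
Set Qd = Qs: 419.1 - 0.1P_b = 314.4 + 0.1P_b, so 104.7 = 0.2P_b and P_b = 523.5.
So P_s = 458.5 and the quantity traded is Q = 419.1 - 0.1(523.5) = 366.75.

P_b = 523.5, P_s = 458.5, Q = 366.75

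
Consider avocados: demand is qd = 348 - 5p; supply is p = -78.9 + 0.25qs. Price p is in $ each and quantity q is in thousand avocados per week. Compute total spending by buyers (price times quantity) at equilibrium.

Total spending by buyers = 1188

In direct form, qs = 315.6 + 4p.
The market clears where 348 - 5p = 315.6 + 4p. Rearranging, 9p = 32.4, hence p* = 3.6.
Plugging p* into demand: q* = 348 - 5(3.6) = 330.
Total spending by buyers = p* × q* = 3.6 × 330 = 1188.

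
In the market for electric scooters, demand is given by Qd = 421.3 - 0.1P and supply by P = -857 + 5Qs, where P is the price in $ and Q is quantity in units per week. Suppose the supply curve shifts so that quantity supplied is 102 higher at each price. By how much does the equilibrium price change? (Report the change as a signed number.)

Inverting to quantity form: Qs = 171.4 + 0.2P.
Equating demand and supply, 421.3 - 0.1P = 171.4 + 0.2P gives 0.3P = 249.9, so P* = 833.
Plugging P* into demand: Q* = 421.3 - 0.1(833) = 338.
After the shift, supply is Qs = 273.4 + 0.2P.
New equilibrium: 147.9 = 0.3P, so P = 493 and Q = 372.
ΔP = 493 - 833 = -340.

ΔP = -340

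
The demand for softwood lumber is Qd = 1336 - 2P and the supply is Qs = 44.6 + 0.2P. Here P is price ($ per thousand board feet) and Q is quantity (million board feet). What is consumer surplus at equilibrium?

Consumer surplus = 6561

Set Qd = Qs: 1336 - 2P = 44.6 + 0.2P, so 1291.4 = 2.2P and P* = 587.
Substitute back: Q* = 1336 - 2(587) = 162.
Demand choke price (Qd = 0): P = 1336/2 = 668. Consumer surplus = ½ × (668 - 587) × 162 = 6561.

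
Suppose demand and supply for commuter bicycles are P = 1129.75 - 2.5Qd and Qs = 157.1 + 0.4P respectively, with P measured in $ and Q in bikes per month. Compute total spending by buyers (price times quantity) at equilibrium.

In direct form, Qd = 451.9 - 0.4P.
The market clears where 451.9 - 0.4P = 157.1 + 0.4P. Rearranging, 0.8P = 294.8, hence P* = 368.5.
Substitute back: Q* = 451.9 - 0.4(368.5) = 304.5.
Total spending by buyers = P* × Q* = 368.5 × 304.5 = 112208.25.

Total spending by buyers = 112208.25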